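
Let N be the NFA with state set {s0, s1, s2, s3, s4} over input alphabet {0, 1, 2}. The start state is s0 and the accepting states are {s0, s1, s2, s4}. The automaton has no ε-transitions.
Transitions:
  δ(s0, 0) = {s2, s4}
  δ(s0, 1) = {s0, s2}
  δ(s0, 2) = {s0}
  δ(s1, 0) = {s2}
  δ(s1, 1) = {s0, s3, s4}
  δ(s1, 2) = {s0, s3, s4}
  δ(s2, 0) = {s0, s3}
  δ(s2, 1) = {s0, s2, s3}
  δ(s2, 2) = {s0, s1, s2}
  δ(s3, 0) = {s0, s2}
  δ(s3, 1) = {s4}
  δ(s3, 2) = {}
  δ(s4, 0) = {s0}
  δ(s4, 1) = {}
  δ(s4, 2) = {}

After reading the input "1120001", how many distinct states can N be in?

Start: {s0}
read 1: {s0, s2}
read 1: {s0, s2, s3}
read 2: {s0, s1, s2}
read 0: {s0, s2, s3, s4}
read 0: {s0, s2, s3, s4}
read 0: {s0, s2, s3, s4}
read 1: {s0, s2, s3, s4}
Final reachable set {s0, s2, s3, s4} has 4 states.

4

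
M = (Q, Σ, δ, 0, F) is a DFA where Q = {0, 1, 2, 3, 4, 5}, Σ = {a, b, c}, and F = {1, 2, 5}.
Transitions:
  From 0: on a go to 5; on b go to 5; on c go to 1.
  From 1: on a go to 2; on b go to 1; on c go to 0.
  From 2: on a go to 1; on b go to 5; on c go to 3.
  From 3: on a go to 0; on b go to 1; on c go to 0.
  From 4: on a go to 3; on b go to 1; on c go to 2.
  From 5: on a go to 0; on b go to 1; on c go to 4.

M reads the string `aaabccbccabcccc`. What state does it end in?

0 --a--> 5
5 --a--> 0
0 --a--> 5
5 --b--> 1
1 --c--> 0
0 --c--> 1
1 --b--> 1
1 --c--> 0
0 --c--> 1
1 --a--> 2
2 --b--> 5
5 --c--> 4
4 --c--> 2
2 --c--> 3
3 --c--> 0

0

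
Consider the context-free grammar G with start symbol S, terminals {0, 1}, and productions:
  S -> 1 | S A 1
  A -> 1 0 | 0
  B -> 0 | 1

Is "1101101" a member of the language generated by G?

yes

S ⇒ SA1 ⇒ SA1A1 ⇒ 1A1A1 ⇒ 1101A1 ⇒ 1101101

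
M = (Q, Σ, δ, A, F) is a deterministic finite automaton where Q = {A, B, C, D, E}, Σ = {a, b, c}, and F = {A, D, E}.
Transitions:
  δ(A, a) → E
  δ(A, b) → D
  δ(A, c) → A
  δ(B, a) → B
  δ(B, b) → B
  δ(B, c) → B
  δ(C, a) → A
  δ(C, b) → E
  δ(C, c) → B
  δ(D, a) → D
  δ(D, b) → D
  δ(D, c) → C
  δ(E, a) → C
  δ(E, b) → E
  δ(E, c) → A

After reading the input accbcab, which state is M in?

A --a--> E
E --c--> A
A --c--> A
A --b--> D
D --c--> C
C --a--> A
A --b--> D

D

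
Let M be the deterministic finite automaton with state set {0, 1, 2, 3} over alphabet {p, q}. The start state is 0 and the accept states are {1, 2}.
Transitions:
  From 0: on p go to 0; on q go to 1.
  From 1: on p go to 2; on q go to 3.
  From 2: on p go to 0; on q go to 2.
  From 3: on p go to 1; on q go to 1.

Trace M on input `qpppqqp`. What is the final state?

1

0 --q--> 1
1 --p--> 2
2 --p--> 0
0 --p--> 0
0 --q--> 1
1 --q--> 3
3 --p--> 1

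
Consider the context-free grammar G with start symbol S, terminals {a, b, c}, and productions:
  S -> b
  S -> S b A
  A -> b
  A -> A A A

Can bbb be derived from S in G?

yes

S ⇒ SbA ⇒ bbA ⇒ bbb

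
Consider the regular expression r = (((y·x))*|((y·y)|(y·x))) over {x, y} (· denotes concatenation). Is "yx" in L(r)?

yes

The left alternative ((y·x))* matches yx.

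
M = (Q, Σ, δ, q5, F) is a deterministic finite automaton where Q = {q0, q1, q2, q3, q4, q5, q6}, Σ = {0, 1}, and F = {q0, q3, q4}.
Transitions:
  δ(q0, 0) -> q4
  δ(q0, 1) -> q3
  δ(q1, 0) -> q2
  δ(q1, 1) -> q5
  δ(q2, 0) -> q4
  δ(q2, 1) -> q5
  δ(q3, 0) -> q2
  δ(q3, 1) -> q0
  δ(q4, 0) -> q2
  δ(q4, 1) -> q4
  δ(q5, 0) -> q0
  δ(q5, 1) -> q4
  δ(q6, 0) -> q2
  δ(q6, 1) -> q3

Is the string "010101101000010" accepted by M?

q5 --0--> q0
q0 --1--> q3
q3 --0--> q2
q2 --1--> q5
q5 --0--> q0
q0 --1--> q3
q3 --1--> q0
q0 --0--> q4
q4 --1--> q4
q4 --0--> q2
q2 --0--> q4
q4 --0--> q2
q2 --0--> q4
q4 --1--> q4
q4 --0--> q2
End in state q2, which is not an accepting state.

rejected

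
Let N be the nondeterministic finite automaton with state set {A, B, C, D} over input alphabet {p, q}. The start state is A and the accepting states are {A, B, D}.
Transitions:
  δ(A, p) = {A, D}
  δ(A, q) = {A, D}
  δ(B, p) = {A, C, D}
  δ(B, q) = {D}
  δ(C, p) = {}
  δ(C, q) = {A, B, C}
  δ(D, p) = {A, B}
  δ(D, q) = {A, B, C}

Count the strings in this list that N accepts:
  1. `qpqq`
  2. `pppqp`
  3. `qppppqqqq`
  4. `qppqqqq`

4

`qpqq`: accepted
`pppqp`: accepted
`qppppqqqq`: accepted
`qppqqqq`: accepted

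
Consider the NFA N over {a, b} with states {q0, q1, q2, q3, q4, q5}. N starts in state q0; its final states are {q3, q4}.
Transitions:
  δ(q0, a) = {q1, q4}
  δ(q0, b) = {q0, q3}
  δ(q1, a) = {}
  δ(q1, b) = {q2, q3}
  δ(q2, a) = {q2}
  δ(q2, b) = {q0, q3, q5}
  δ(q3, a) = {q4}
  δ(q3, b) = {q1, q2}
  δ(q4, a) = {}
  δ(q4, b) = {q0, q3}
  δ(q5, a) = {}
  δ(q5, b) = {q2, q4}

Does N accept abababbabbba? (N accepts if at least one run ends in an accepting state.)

accepted

Start: {q0}
read a: {q1, q4}
read b: {q0, q2, q3}
read a: {q1, q2, q4}
read b: {q0, q2, q3, q5}
read a: {q1, q2, q4}
read b: {q0, q2, q3, q5}
read b: {q0, q1, q2, q3, q4, q5}
read a: {q1, q2, q4}
read b: {q0, q2, q3, q5}
read b: {q0, q1, q2, q3, q4, q5}
read b: {q0, q1, q2, q3, q4, q5}
read a: {q1, q2, q4}
Reachable ∩ accepting = {q4} — nonempty.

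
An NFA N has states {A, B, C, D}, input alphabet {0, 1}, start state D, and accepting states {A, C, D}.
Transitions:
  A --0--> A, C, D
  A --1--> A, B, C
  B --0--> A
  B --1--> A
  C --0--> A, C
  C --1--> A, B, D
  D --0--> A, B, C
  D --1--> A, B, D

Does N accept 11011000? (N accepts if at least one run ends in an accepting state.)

accepted

Start: {D}
read 1: {A, B, D}
read 1: {A, B, C, D}
read 0: {A, B, C, D}
read 1: {A, B, C, D}
read 1: {A, B, C, D}
read 0: {A, B, C, D}
read 0: {A, B, C, D}
read 0: {A, B, C, D}
Reachable ∩ accepting = {A, C, D} — nonempty.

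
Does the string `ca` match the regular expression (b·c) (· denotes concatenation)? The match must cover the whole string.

no

No split of ca into u·v has b matching u and c matching v.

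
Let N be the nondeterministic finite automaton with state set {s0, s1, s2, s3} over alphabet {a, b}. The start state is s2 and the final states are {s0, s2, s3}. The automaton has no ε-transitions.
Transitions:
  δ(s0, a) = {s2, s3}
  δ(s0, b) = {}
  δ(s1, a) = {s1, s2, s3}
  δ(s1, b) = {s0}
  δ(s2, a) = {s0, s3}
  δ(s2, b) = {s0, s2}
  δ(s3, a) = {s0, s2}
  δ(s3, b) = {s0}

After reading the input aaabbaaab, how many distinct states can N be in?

2

Start: {s2}
read a: {s0, s3}
read a: {s0, s2, s3}
read a: {s0, s2, s3}
read b: {s0, s2}
read b: {s0, s2}
read a: {s0, s2, s3}
read a: {s0, s2, s3}
read a: {s0, s2, s3}
read b: {s0, s2}
Final reachable set {s0, s2} has 2 states.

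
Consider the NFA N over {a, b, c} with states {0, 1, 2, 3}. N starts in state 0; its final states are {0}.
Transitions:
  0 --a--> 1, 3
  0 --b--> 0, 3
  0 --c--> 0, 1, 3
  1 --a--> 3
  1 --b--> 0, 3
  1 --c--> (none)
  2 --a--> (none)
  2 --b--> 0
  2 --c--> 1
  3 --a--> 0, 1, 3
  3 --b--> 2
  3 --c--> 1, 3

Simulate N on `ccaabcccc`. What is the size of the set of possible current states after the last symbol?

3

Start: {0}
read c: {0, 1, 3}
read c: {0, 1, 3}
read a: {0, 1, 3}
read a: {0, 1, 3}
read b: {0, 2, 3}
read c: {0, 1, 3}
read c: {0, 1, 3}
read c: {0, 1, 3}
read c: {0, 1, 3}
Final reachable set {0, 1, 3} has 3 states.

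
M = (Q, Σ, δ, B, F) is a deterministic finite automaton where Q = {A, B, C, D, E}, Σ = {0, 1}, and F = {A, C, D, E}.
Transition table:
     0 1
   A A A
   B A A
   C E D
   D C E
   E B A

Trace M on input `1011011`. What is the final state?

A

B --1--> A
A --0--> A
A --1--> A
A --1--> A
A --0--> A
A --1--> A
A --1--> A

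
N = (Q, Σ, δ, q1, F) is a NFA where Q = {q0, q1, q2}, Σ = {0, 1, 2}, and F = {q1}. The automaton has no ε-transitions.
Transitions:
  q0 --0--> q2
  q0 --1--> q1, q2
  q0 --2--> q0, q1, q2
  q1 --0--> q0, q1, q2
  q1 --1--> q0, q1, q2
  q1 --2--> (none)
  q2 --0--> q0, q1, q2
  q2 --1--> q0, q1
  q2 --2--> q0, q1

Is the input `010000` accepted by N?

accepted

Start: {q1}
read 0: {q0, q1, q2}
read 1: {q0, q1, q2}
read 0: {q0, q1, q2}
read 0: {q0, q1, q2}
read 0: {q0, q1, q2}
read 0: {q0, q1, q2}
Reachable ∩ accepting = {q1} — nonempty.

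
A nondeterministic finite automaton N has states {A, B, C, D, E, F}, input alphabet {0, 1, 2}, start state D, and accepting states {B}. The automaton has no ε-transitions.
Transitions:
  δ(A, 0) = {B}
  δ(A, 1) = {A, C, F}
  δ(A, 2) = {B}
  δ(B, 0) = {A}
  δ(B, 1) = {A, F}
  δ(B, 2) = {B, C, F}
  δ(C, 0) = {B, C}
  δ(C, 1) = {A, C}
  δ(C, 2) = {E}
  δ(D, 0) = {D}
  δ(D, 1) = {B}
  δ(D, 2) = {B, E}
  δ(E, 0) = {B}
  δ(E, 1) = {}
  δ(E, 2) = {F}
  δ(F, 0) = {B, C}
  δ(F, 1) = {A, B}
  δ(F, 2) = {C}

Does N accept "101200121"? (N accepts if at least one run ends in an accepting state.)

Start: {D}
read 1: {B}
read 0: {A}
read 1: {A, C, F}
read 2: {B, C, E}
read 0: {A, B, C}
read 0: {A, B, C}
read 1: {A, C, F}
read 2: {B, C, E}
read 1: {A, C, F}
Reachable ∩ accepting = {} — empty.

rejected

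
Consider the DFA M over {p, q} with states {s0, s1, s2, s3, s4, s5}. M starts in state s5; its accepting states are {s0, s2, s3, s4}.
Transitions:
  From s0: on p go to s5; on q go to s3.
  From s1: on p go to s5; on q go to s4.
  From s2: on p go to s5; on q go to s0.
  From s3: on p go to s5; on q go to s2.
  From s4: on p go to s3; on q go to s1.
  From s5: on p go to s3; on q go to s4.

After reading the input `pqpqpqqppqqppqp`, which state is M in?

s5 --p--> s3
s3 --q--> s2
s2 --p--> s5
s5 --q--> s4
s4 --p--> s3
s3 --q--> s2
s2 --q--> s0
s0 --p--> s5
s5 --p--> s3
s3 --q--> s2
s2 --q--> s0
s0 --p--> s5
s5 --p--> s3
s3 --q--> s2
s2 --p--> s5

s5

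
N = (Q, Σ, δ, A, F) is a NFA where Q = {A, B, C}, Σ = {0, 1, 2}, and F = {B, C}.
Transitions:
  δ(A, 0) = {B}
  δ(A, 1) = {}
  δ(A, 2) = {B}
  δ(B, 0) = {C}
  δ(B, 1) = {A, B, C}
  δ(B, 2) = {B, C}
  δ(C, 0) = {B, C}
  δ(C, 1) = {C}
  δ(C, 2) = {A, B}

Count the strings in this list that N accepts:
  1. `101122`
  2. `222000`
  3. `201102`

`101122`: rejected
`222000`: accepted
`201102`: accepted

2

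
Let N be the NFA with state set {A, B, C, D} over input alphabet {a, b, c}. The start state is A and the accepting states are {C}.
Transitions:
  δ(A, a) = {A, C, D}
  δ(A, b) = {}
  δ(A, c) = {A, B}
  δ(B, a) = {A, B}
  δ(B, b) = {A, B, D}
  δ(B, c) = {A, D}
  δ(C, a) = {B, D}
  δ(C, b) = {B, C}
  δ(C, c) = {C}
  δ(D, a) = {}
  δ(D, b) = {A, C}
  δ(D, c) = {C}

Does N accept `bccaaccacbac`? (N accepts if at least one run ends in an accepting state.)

Start: {A}
read b: {}
The reachable set is empty and stays empty for the remaining 11 symbols.
Reachable ∩ accepting = {} — empty.

rejected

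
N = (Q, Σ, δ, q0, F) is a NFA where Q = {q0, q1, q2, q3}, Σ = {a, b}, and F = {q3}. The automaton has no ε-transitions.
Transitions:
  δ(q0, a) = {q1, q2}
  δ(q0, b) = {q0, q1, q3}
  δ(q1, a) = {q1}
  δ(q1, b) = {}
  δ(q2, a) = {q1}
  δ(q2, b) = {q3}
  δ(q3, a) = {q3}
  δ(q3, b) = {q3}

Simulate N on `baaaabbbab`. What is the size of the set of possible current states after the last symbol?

Start: {q0}
read b: {q0, q1, q3}
read a: {q1, q2, q3}
read a: {q1, q3}
read a: {q1, q3}
read a: {q1, q3}
read b: {q3}
read b: {q3}
read b: {q3}
read a: {q3}
read b: {q3}
Final reachable set {q3} has 1 state.

1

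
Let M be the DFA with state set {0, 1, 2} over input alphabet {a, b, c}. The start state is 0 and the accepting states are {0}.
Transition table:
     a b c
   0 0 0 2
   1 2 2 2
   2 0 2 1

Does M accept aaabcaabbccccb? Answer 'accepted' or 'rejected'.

rejected

0 --a--> 0
0 --a--> 0
0 --a--> 0
0 --b--> 0
0 --c--> 2
2 --a--> 0
0 --a--> 0
0 --b--> 0
0 --b--> 0
0 --c--> 2
2 --c--> 1
1 --c--> 2
2 --c--> 1
1 --b--> 2
End in state 2, which is not an accepting state.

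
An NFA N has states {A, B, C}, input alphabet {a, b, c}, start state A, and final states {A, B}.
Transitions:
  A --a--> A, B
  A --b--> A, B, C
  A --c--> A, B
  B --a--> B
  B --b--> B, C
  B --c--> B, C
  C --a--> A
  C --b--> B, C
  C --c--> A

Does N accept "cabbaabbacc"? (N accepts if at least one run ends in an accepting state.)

accepted

Start: {A}
read c: {A, B}
read a: {A, B}
read b: {A, B, C}
read b: {A, B, C}
read a: {A, B}
read a: {A, B}
read b: {A, B, C}
read b: {A, B, C}
read a: {A, B}
read c: {A, B, C}
read c: {A, B, C}
Reachable ∩ accepting = {A, B} — nonempty.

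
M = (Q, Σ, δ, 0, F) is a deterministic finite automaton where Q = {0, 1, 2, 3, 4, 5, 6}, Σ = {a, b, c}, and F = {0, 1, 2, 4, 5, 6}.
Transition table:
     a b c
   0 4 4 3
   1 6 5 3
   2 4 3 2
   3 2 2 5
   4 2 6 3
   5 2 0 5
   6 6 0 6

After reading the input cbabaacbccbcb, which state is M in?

2

0 --c--> 3
3 --b--> 2
2 --a--> 4
4 --b--> 6
6 --a--> 6
6 --a--> 6
6 --c--> 6
6 --b--> 0
0 --c--> 3
3 --c--> 5
5 --b--> 0
0 --c--> 3
3 --b--> 2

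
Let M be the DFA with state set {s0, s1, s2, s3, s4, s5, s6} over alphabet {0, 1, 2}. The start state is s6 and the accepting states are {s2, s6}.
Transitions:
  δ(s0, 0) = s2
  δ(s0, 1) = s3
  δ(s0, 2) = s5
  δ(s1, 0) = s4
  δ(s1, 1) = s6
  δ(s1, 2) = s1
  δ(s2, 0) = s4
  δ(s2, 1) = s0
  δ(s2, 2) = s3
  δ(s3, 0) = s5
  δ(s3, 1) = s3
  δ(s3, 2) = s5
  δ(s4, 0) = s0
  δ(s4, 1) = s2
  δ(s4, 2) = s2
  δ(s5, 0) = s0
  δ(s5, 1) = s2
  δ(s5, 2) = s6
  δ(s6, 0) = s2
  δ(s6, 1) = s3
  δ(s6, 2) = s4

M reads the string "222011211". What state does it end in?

s0

s6 --2--> s4
s4 --2--> s2
s2 --2--> s3
s3 --0--> s5
s5 --1--> s2
s2 --1--> s0
s0 --2--> s5
s5 --1--> s2
s2 --1--> s0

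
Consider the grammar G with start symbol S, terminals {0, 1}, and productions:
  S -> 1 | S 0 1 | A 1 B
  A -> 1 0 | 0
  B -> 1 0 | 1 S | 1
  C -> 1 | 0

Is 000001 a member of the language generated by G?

no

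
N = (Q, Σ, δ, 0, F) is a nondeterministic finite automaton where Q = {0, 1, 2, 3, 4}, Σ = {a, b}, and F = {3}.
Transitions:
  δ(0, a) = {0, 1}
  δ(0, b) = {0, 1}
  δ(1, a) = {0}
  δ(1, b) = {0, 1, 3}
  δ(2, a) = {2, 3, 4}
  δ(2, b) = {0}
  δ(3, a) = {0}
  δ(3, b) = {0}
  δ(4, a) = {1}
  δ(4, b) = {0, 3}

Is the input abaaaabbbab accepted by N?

accepted

Start: {0}
read a: {0, 1}
read b: {0, 1, 3}
read a: {0, 1}
read a: {0, 1}
read a: {0, 1}
read a: {0, 1}
read b: {0, 1, 3}
read b: {0, 1, 3}
read b: {0, 1, 3}
read a: {0, 1}
read b: {0, 1, 3}
Reachable ∩ accepting = {3} — nonempty.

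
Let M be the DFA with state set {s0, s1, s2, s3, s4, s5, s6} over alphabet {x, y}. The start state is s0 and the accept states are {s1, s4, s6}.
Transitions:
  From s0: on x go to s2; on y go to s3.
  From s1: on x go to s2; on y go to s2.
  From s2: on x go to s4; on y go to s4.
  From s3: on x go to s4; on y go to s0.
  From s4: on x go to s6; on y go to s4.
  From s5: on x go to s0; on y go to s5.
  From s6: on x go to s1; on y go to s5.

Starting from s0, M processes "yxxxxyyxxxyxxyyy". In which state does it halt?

s0 --y--> s3
s3 --x--> s4
s4 --x--> s6
s6 --x--> s1
s1 --x--> s2
s2 --y--> s4
s4 --y--> s4
s4 --x--> s6
s6 --x--> s1
s1 --x--> s2
s2 --y--> s4
s4 --x--> s6
s6 --x--> s1
s1 --y--> s2
s2 --y--> s4
s4 --y--> s4

s4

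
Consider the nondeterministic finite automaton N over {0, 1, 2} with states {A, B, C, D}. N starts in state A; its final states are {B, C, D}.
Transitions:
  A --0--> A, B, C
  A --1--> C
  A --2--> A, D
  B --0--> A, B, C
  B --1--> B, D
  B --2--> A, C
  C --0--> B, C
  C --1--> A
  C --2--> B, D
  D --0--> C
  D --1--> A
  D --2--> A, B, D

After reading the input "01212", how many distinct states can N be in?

4

Start: {A}
read 0: {A, B, C}
read 1: {A, B, C, D}
read 2: {A, B, C, D}
read 1: {A, B, C, D}
read 2: {A, B, C, D}
Final reachable set {A, B, C, D} has 4 states.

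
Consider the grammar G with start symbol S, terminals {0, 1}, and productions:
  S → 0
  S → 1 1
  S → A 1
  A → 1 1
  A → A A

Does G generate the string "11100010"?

no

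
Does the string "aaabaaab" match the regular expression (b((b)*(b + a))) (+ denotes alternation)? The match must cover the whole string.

no

No split of aaabaaab into u·v has b matching u and ((b)*(b+a)) matching v.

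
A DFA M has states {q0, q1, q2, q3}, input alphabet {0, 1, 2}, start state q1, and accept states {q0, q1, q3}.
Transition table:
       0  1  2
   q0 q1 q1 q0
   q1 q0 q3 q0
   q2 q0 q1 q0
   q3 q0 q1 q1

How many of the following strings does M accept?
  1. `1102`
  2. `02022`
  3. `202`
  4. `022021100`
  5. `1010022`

5

`1102`: accepted
`02022`: accepted
`202`: accepted
`022021100`: accepted
`1010022`: accepted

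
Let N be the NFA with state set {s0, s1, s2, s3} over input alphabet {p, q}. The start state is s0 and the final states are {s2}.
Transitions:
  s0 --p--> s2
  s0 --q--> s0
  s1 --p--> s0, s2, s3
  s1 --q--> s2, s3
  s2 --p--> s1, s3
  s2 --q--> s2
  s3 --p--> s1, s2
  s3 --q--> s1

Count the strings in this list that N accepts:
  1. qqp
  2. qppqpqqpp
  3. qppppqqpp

qqp: accepted
qppqpqqpp: accepted
qppppqqpp: accepted

3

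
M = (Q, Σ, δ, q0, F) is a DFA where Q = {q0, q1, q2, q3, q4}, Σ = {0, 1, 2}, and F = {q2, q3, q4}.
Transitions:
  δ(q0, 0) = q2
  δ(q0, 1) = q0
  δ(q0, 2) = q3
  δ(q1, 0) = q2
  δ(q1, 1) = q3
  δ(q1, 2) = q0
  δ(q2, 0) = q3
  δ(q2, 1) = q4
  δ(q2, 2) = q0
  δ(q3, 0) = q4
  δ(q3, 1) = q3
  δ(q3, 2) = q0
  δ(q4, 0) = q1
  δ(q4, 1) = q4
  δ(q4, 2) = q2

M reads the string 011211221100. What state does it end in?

q0 --0--> q2
q2 --1--> q4
q4 --1--> q4
q4 --2--> q2
q2 --1--> q4
q4 --1--> q4
q4 --2--> q2
q2 --2--> q0
q0 --1--> q0
q0 --1--> q0
q0 --0--> q2
q2 --0--> q3

q3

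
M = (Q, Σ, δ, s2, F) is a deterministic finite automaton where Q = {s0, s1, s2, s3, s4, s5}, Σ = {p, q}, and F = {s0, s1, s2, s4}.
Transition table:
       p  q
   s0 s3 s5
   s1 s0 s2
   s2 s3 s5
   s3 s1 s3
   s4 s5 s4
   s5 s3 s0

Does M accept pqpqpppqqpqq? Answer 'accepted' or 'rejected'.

rejected

s2 --p--> s3
s3 --q--> s3
s3 --p--> s1
s1 --q--> s2
s2 --p--> s3
s3 --p--> s1
s1 --p--> s0
s0 --q--> s5
s5 --q--> s0
s0 --p--> s3
s3 --q--> s3
s3 --q--> s3
End in state s3, which is not an accepting state.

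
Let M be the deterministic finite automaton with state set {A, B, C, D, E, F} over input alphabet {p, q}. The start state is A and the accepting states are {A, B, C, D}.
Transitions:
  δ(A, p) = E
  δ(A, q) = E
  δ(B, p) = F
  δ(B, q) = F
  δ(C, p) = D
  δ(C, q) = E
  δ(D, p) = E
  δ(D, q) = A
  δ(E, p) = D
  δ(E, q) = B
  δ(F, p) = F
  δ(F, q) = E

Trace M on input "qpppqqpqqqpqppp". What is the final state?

D

A --q--> E
E --p--> D
D --p--> E
E --p--> D
D --q--> A
A --q--> E
E --p--> D
D --q--> A
A --q--> E
E --q--> B
B --p--> F
F --q--> E
E --p--> D
D --p--> E
E --p--> D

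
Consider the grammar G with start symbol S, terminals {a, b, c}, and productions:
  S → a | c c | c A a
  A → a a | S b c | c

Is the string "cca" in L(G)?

yes

S ⇒ cAa ⇒ cca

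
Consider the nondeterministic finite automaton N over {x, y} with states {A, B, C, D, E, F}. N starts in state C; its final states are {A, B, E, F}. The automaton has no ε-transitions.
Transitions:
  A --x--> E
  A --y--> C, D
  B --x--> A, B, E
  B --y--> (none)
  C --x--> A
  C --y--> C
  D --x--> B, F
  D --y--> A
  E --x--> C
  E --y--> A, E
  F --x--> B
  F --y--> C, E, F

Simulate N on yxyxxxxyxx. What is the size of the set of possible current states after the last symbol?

4

Start: {C}
read y: {C}
read x: {A}
read y: {C, D}
read x: {A, B, F}
read x: {A, B, E}
read x: {A, B, C, E}
read x: {A, B, C, E}
read y: {A, C, D, E}
read x: {A, B, C, E, F}
read x: {A, B, C, E}
Final reachable set {A, B, C, E} has 4 states.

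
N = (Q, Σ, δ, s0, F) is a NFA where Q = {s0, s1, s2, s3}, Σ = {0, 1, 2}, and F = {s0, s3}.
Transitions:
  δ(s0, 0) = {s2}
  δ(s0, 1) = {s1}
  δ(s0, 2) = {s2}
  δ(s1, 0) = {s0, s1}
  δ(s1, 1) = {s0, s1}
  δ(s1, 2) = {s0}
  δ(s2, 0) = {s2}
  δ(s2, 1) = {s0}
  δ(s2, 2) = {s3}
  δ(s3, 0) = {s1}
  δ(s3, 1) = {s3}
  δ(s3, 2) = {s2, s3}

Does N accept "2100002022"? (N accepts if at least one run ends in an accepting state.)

Start: {s0}
read 2: {s2}
read 1: {s0}
read 0: {s2}
read 0: {s2}
read 0: {s2}
read 0: {s2}
read 2: {s3}
read 0: {s1}
read 2: {s0}
read 2: {s2}
Reachable ∩ accepting = {} — empty.

rejected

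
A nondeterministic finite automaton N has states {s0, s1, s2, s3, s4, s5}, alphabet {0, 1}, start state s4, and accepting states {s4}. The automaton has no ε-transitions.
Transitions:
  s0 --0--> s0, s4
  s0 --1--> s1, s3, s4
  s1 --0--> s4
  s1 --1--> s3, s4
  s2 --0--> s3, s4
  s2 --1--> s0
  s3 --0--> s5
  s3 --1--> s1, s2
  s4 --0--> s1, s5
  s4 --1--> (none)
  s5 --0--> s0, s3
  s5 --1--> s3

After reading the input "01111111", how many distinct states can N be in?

Start: {s4}
read 0: {s1, s5}
read 1: {s3, s4}
read 1: {s1, s2}
read 1: {s0, s3, s4}
read 1: {s1, s2, s3, s4}
read 1: {s0, s1, s2, s3, s4}
read 1: {s0, s1, s2, s3, s4}
read 1: {s0, s1, s2, s3, s4}
Final reachable set {s0, s1, s2, s3, s4} has 5 states.

5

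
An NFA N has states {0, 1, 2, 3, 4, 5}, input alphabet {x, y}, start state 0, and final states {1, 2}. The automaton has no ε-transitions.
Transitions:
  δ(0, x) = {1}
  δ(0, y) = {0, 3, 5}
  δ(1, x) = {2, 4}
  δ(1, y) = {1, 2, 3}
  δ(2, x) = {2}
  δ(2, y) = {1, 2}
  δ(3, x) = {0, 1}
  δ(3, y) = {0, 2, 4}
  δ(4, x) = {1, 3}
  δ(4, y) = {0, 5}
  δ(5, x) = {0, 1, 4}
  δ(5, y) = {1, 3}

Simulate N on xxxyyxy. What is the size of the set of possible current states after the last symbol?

6

Start: {0}
read x: {1}
read x: {2, 4}
read x: {1, 2, 3}
read y: {0, 1, 2, 3, 4}
read y: {0, 1, 2, 3, 4, 5}
read x: {0, 1, 2, 3, 4}
read y: {0, 1, 2, 3, 4, 5}
Final reachable set {0, 1, 2, 3, 4, 5} has 6 states.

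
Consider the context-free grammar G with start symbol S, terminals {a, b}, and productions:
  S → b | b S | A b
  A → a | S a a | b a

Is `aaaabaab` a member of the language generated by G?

no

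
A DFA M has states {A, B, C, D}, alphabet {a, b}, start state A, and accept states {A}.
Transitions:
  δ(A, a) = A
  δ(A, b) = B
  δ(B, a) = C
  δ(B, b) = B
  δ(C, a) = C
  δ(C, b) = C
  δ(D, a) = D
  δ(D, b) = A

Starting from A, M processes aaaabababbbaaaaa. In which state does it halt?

A --a--> A
A --a--> A
A --a--> A
A --a--> A
A --b--> B
B --a--> C
C --b--> C
C --a--> C
C --b--> C
C --b--> C
C --b--> C
C --a--> C
C --a--> C
C --a--> C
C --a--> C
C --a--> C

C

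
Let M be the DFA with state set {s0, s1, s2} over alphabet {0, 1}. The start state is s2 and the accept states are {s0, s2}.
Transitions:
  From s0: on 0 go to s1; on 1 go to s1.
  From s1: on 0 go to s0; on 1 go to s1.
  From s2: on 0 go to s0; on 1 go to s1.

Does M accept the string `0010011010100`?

s2 --0--> s0
s0 --0--> s1
s1 --1--> s1
s1 --0--> s0
s0 --0--> s1
s1 --1--> s1
s1 --1--> s1
s1 --0--> s0
s0 --1--> s1
s1 --0--> s0
s0 --1--> s1
s1 --0--> s0
s0 --0--> s1
End in state s1, which is not an accepting state.

rejected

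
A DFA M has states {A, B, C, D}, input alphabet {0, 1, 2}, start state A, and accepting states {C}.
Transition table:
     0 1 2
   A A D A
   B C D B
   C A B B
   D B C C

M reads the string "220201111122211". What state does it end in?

C

A --2--> A
A --2--> A
A --0--> A
A --2--> A
A --0--> A
A --1--> D
D --1--> C
C --1--> B
B --1--> D
D --1--> C
C --2--> B
B --2--> B
B --2--> B
B --1--> D
D --1--> C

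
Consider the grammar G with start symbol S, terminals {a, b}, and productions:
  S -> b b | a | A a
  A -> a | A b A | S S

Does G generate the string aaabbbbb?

no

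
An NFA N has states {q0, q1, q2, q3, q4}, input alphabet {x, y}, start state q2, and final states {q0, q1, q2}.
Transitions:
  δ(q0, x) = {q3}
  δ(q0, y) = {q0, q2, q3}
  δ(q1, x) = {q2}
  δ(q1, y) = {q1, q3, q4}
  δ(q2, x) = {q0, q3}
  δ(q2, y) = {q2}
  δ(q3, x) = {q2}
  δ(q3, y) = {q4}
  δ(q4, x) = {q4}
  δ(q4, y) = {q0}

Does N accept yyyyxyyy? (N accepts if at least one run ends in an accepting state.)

accepted

Start: {q2}
read y: {q2}
read y: {q2}
read y: {q2}
read y: {q2}
read x: {q0, q3}
read y: {q0, q2, q3, q4}
read y: {q0, q2, q3, q4}
read y: {q0, q2, q3, q4}
Reachable ∩ accepting = {q0, q2} — nonempty.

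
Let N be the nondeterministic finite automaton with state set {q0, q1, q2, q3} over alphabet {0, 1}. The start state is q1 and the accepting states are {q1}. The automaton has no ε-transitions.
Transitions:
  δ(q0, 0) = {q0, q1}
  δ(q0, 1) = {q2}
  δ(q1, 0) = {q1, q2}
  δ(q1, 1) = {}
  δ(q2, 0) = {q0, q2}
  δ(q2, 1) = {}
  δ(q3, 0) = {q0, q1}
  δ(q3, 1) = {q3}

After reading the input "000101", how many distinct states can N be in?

1

Start: {q1}
read 0: {q1, q2}
read 0: {q0, q1, q2}
read 0: {q0, q1, q2}
read 1: {q2}
read 0: {q0, q2}
read 1: {q2}
Final reachable set {q2} has 1 state.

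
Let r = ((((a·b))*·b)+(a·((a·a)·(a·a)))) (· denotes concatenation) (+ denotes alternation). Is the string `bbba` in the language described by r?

Neither (((a·b))*·b) nor (a·((a·a)·(a·a))) matches bbba.

no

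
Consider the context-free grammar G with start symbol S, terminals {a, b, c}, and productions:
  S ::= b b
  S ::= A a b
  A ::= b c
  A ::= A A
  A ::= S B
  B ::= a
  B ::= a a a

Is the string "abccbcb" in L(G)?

no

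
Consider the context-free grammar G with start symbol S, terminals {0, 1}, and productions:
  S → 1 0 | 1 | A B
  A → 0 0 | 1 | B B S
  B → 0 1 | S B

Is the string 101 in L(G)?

S ⇒ AB ⇒ 1B ⇒ 101

yes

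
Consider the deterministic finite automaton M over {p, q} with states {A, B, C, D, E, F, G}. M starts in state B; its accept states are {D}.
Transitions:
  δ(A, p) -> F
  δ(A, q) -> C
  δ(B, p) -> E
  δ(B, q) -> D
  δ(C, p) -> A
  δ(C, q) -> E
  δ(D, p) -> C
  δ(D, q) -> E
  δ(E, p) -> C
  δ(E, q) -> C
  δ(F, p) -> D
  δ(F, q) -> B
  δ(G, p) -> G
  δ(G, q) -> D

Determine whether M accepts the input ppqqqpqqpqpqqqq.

rejected

B --p--> E
E --p--> C
C --q--> E
E --q--> C
C --q--> E
E --p--> C
C --q--> E
E --q--> C
C --p--> A
A --q--> C
C --p--> A
A --q--> C
C --q--> E
E --q--> C
C --q--> E
End in state E, which is not an accepting state.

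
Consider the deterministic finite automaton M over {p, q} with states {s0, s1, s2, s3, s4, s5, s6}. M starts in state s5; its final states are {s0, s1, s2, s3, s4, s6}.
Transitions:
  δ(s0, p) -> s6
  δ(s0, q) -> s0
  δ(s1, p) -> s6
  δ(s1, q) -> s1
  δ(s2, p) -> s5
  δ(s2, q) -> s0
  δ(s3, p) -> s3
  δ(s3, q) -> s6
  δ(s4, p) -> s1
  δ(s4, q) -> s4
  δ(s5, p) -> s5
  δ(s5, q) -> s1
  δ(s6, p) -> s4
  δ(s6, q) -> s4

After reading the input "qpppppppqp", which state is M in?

s5 --q--> s1
s1 --p--> s6
s6 --p--> s4
s4 --p--> s1
s1 --p--> s6
s6 --p--> s4
s4 --p--> s1
s1 --p--> s6
s6 --q--> s4
s4 --p--> s1

s1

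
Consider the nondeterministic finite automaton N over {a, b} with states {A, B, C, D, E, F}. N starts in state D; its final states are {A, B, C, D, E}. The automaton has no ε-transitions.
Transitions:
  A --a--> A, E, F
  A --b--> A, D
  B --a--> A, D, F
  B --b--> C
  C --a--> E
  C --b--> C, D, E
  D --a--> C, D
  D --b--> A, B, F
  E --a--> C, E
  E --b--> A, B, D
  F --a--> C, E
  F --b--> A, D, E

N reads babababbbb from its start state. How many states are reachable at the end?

Start: {D}
read b: {A, B, F}
read a: {A, C, D, E, F}
read b: {A, B, C, D, E, F}
read a: {A, C, D, E, F}
read b: {A, B, C, D, E, F}
read a: {A, C, D, E, F}
read b: {A, B, C, D, E, F}
read b: {A, B, C, D, E, F}
read b: {A, B, C, D, E, F}
read b: {A, B, C, D, E, F}
Final reachable set {A, B, C, D, E, F} has 6 states.

6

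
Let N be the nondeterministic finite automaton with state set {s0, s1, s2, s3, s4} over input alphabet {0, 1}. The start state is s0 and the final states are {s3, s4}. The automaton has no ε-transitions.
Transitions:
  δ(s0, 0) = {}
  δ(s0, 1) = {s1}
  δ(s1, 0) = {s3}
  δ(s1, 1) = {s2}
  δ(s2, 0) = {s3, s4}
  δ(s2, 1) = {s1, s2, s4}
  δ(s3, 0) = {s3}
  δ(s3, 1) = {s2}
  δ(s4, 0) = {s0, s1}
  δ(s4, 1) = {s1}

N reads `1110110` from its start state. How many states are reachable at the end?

Start: {s0}
read 1: {s1}
read 1: {s2}
read 1: {s1, s2, s4}
read 0: {s0, s1, s3, s4}
read 1: {s1, s2}
read 1: {s1, s2, s4}
read 0: {s0, s1, s3, s4}
Final reachable set {s0, s1, s3, s4} has 4 states.

4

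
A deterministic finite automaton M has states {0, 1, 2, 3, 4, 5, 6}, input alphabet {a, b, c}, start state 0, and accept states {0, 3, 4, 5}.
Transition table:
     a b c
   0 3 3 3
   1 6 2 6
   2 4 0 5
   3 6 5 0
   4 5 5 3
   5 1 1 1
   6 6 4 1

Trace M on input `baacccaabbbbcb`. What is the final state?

1

0 --b--> 3
3 --a--> 6
6 --a--> 6
6 --c--> 1
1 --c--> 6
6 --c--> 1
1 --a--> 6
6 --a--> 6
6 --b--> 4
4 --b--> 5
5 --b--> 1
1 --b--> 2
2 --c--> 5
5 --b--> 1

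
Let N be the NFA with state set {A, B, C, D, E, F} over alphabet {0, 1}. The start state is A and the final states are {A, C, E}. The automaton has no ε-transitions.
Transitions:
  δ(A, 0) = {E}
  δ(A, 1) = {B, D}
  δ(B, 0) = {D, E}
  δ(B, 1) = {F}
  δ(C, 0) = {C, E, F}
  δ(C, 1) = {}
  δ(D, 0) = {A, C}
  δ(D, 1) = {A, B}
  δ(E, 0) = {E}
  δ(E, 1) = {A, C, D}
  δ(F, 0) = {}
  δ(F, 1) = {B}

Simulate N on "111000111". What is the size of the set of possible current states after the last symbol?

Start: {A}
read 1: {B, D}
read 1: {A, B, F}
read 1: {B, D, F}
read 0: {A, C, D, E}
read 0: {A, C, E, F}
read 0: {C, E, F}
read 1: {A, B, C, D}
read 1: {A, B, D, F}
read 1: {A, B, D, F}
Final reachable set {A, B, D, F} has 4 states.

4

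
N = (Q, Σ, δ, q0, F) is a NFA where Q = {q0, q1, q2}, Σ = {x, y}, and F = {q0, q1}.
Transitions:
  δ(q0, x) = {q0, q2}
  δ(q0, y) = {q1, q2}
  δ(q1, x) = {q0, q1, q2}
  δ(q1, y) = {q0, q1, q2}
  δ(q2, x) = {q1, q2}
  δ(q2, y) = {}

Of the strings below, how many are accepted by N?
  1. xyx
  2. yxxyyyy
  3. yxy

xyx: accepted
yxxyyyy: accepted
yxy: accepted

3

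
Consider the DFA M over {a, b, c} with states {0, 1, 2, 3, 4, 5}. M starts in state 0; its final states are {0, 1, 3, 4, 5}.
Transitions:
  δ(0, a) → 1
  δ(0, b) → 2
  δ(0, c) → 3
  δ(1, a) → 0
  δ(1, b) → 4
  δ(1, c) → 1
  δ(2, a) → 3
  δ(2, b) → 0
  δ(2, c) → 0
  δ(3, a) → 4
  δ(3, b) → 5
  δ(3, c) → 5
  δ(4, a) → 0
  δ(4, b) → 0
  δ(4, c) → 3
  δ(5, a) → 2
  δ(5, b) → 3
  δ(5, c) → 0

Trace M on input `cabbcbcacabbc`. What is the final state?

0 --c--> 3
3 --a--> 4
4 --b--> 0
0 --b--> 2
2 --c--> 0
0 --b--> 2
2 --c--> 0
0 --a--> 1
1 --c--> 1
1 --a--> 0
0 --b--> 2
2 --b--> 0
0 --c--> 3

3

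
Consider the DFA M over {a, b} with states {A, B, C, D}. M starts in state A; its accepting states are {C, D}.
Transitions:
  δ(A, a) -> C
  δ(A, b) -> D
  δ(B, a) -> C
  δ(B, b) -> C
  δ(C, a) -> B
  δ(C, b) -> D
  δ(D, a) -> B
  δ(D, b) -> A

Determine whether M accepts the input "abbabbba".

rejected

A --a--> C
C --b--> D
D --b--> A
A --a--> C
C --b--> D
D --b--> A
A --b--> D
D --a--> B
End in state B, which is not an accepting state.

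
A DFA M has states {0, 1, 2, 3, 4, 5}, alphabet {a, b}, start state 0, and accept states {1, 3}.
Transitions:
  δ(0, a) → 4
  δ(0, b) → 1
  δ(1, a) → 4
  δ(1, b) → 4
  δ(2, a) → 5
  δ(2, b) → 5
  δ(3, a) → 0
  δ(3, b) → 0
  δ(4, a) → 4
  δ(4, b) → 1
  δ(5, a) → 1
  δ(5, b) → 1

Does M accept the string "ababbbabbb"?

0 --a--> 4
4 --b--> 1
1 --a--> 4
4 --b--> 1
1 --b--> 4
4 --b--> 1
1 --a--> 4
4 --b--> 1
1 --b--> 4
4 --b--> 1
End in state 1, which is an accepting state.

accepted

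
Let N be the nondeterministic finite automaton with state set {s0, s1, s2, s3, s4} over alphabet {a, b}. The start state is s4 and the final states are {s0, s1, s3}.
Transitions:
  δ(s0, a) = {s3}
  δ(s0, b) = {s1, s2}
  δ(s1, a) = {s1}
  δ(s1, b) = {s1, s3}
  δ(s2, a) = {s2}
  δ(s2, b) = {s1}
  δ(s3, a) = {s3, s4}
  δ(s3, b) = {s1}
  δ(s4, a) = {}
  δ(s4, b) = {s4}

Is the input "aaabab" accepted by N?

rejected

Start: {s4}
read a: {}
The reachable set is empty and stays empty for the remaining 5 symbols.
Reachable ∩ accepting = {} — empty.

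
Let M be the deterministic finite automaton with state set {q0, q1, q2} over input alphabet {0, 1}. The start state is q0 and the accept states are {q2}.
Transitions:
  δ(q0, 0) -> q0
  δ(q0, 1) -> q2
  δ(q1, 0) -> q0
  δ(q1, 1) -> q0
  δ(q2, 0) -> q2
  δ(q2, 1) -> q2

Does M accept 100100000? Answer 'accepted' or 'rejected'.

accepted

q0 --1--> q2
q2 --0--> q2
q2 --0--> q2
q2 --1--> q2
q2 --0--> q2
q2 --0--> q2
q2 --0--> q2
q2 --0--> q2
q2 --0--> q2
End in state q2, which is an accepting state.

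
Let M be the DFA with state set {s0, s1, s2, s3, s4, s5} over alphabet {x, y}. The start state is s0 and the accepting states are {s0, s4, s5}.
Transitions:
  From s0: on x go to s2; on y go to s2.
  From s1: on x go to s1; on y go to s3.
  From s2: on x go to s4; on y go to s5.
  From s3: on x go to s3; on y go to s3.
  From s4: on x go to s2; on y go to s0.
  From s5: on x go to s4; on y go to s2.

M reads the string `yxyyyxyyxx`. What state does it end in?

s2

s0 --y--> s2
s2 --x--> s4
s4 --y--> s0
s0 --y--> s2
s2 --y--> s5
s5 --x--> s4
s4 --y--> s0
s0 --y--> s2
s2 --x--> s4
s4 --x--> s2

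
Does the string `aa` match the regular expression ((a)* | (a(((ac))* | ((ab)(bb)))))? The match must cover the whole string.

The left alternative (a)* matches aa.

yes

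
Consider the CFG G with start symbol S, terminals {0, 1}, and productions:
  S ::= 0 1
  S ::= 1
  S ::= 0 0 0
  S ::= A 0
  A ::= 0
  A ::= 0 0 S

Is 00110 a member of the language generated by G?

no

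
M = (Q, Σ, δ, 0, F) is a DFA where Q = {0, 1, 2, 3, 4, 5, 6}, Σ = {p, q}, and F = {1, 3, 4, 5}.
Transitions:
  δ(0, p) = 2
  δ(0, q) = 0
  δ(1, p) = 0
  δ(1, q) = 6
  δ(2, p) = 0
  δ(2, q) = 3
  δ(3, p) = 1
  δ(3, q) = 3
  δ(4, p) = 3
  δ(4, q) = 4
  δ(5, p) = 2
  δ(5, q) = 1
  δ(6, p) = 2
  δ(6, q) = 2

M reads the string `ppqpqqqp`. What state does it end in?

0 --p--> 2
2 --p--> 0
0 --q--> 0
0 --p--> 2
2 --q--> 3
3 --q--> 3
3 --q--> 3
3 --p--> 1

1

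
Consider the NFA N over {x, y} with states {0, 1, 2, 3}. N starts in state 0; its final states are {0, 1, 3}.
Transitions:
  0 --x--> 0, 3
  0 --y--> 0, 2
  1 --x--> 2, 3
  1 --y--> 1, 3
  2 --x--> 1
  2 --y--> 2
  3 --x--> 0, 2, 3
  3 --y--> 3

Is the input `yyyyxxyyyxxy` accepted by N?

accepted

Start: {0}
read y: {0, 2}
read y: {0, 2}
read y: {0, 2}
read y: {0, 2}
read x: {0, 1, 3}
read x: {0, 2, 3}
read y: {0, 2, 3}
read y: {0, 2, 3}
read y: {0, 2, 3}
read x: {0, 1, 2, 3}
read x: {0, 1, 2, 3}
read y: {0, 1, 2, 3}
Reachable ∩ accepting = {0, 1, 3} — nonempty.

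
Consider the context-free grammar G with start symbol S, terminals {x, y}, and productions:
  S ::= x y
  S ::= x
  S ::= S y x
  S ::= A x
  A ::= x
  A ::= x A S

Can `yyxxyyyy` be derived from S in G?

no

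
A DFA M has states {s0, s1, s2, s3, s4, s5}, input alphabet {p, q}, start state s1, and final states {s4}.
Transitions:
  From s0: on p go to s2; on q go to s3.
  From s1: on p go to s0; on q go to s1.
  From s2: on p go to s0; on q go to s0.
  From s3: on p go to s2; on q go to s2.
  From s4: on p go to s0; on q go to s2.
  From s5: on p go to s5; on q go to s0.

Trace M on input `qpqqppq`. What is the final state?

s1 --q--> s1
s1 --p--> s0
s0 --q--> s3
s3 --q--> s2
s2 --p--> s0
s0 --p--> s2
s2 --q--> s0

s0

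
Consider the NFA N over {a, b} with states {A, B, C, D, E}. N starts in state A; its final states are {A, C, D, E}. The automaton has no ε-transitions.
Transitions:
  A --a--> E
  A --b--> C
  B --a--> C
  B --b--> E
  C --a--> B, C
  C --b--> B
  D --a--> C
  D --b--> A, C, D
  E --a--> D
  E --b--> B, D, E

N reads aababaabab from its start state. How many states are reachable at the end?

Start: {A}
read a: {E}
read a: {D}
read b: {A, C, D}
read a: {B, C, E}
read b: {B, D, E}
read a: {C, D}
read a: {B, C}
read b: {B, E}
read a: {C, D}
read b: {A, B, C, D}
Final reachable set {A, B, C, D} has 4 states.

4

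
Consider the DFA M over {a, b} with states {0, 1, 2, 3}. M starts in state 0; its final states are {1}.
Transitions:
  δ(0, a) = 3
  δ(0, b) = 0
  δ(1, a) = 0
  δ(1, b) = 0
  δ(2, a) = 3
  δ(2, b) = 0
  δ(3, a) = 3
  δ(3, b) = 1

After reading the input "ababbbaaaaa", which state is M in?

0 --a--> 3
3 --b--> 1
1 --a--> 0
0 --b--> 0
0 --b--> 0
0 --b--> 0
0 --a--> 3
3 --a--> 3
3 --a--> 3
3 --a--> 3
3 --a--> 3

3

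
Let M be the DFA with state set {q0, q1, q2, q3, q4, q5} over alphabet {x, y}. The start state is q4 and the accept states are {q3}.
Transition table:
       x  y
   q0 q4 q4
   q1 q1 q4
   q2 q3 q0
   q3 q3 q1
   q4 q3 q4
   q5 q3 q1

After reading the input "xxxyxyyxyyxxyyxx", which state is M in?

q3

q4 --x--> q3
q3 --x--> q3
q3 --x--> q3
q3 --y--> q1
q1 --x--> q1
q1 --y--> q4
q4 --y--> q4
q4 --x--> q3
q3 --y--> q1
q1 --y--> q4
q4 --x--> q3
q3 --x--> q3
q3 --y--> q1
q1 --y--> q4
q4 --x--> q3
q3 --x--> q3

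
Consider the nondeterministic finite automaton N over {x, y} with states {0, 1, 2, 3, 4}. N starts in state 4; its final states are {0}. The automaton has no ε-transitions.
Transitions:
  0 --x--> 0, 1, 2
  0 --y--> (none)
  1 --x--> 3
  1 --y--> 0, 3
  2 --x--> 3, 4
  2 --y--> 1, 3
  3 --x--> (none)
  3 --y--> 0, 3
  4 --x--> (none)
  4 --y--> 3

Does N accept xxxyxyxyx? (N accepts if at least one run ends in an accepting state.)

rejected

Start: {4}
read x: {}
The reachable set is empty and stays empty for the remaining 8 symbols.
Reachable ∩ accepting = {} — empty.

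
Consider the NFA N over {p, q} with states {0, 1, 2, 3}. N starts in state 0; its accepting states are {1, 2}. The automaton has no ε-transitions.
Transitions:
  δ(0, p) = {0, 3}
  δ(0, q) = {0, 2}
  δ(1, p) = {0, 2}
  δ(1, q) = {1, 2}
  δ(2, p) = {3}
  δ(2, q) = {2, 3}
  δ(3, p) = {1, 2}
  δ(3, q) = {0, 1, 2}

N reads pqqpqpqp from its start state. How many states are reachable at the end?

Start: {0}
read p: {0, 3}
read q: {0, 1, 2}
read q: {0, 1, 2, 3}
read p: {0, 1, 2, 3}
read q: {0, 1, 2, 3}
read p: {0, 1, 2, 3}
read q: {0, 1, 2, 3}
read p: {0, 1, 2, 3}
Final reachable set {0, 1, 2, 3} has 4 states.

4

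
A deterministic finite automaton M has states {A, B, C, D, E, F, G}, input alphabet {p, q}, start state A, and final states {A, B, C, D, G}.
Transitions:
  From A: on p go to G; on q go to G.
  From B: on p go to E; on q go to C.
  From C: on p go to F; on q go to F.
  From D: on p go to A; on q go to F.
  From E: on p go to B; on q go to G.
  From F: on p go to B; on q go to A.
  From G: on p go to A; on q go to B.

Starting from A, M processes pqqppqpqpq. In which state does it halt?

A --p--> G
G --q--> B
B --q--> C
C --p--> F
F --p--> B
B --q--> C
C --p--> F
F --q--> A
A --p--> G
G --q--> B

B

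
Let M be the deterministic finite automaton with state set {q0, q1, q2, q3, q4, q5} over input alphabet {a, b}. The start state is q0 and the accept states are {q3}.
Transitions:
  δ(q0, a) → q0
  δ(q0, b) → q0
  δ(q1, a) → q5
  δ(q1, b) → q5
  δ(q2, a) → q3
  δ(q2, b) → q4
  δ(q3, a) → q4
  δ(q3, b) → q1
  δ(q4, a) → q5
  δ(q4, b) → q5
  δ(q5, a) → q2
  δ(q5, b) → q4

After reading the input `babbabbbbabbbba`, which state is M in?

q0 --b--> q0
q0 --a--> q0
q0 --b--> q0
q0 --b--> q0
q0 --a--> q0
q0 --b--> q0
q0 --b--> q0
q0 --b--> q0
q0 --b--> q0
q0 --a--> q0
q0 --b--> q0
q0 --b--> q0
q0 --b--> q0
q0 --b--> q0
q0 --a--> q0

q0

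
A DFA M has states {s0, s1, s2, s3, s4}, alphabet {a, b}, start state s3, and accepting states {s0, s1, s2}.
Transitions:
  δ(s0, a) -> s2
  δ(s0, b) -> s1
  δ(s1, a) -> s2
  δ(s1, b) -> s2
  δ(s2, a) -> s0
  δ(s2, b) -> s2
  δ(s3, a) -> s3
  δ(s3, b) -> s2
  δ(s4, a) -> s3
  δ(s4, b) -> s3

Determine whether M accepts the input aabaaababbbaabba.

s3 --a--> s3
s3 --a--> s3
s3 --b--> s2
s2 --a--> s0
s0 --a--> s2
s2 --a--> s0
s0 --b--> s1
s1 --a--> s2
s2 --b--> s2
s2 --b--> s2
s2 --b--> s2
s2 --a--> s0
s0 --a--> s2
s2 --b--> s2
s2 --b--> s2
s2 --a--> s0
End in state s0, which is an accepting state.

accepted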